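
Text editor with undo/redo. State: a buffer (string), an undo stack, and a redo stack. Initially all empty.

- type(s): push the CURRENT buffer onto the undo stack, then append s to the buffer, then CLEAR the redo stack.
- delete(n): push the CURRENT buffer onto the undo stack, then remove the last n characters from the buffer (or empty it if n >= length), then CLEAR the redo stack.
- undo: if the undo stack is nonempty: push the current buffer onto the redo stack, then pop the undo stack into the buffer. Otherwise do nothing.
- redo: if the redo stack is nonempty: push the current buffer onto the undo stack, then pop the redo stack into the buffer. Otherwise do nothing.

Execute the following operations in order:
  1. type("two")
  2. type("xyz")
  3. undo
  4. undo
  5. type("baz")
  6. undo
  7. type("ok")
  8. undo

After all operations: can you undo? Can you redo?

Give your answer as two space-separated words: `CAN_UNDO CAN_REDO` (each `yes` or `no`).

After op 1 (type): buf='two' undo_depth=1 redo_depth=0
After op 2 (type): buf='twoxyz' undo_depth=2 redo_depth=0
After op 3 (undo): buf='two' undo_depth=1 redo_depth=1
After op 4 (undo): buf='(empty)' undo_depth=0 redo_depth=2
After op 5 (type): buf='baz' undo_depth=1 redo_depth=0
After op 6 (undo): buf='(empty)' undo_depth=0 redo_depth=1
After op 7 (type): buf='ok' undo_depth=1 redo_depth=0
After op 8 (undo): buf='(empty)' undo_depth=0 redo_depth=1

Answer: no yes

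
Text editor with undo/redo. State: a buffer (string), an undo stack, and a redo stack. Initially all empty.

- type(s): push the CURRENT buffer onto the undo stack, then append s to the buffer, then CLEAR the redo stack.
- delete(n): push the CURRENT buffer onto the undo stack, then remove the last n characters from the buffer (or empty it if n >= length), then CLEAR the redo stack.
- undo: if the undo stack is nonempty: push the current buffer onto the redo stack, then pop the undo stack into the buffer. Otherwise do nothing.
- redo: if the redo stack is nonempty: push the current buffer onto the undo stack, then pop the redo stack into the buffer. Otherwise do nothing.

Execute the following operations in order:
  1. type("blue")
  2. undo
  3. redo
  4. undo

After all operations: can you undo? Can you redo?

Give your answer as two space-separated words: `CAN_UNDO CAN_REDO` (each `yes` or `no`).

Answer: no yes

Derivation:
After op 1 (type): buf='blue' undo_depth=1 redo_depth=0
After op 2 (undo): buf='(empty)' undo_depth=0 redo_depth=1
After op 3 (redo): buf='blue' undo_depth=1 redo_depth=0
After op 4 (undo): buf='(empty)' undo_depth=0 redo_depth=1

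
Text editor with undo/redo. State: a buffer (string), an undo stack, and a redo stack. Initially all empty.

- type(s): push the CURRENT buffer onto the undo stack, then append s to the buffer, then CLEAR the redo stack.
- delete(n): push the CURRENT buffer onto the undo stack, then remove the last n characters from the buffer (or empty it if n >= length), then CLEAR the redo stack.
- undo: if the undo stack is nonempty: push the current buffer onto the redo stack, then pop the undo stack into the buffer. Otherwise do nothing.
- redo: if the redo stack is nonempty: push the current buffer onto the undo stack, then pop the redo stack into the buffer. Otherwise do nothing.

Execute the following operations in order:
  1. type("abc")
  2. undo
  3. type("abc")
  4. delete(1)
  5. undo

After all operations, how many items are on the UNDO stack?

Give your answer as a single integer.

Answer: 1

Derivation:
After op 1 (type): buf='abc' undo_depth=1 redo_depth=0
After op 2 (undo): buf='(empty)' undo_depth=0 redo_depth=1
After op 3 (type): buf='abc' undo_depth=1 redo_depth=0
After op 4 (delete): buf='ab' undo_depth=2 redo_depth=0
After op 5 (undo): buf='abc' undo_depth=1 redo_depth=1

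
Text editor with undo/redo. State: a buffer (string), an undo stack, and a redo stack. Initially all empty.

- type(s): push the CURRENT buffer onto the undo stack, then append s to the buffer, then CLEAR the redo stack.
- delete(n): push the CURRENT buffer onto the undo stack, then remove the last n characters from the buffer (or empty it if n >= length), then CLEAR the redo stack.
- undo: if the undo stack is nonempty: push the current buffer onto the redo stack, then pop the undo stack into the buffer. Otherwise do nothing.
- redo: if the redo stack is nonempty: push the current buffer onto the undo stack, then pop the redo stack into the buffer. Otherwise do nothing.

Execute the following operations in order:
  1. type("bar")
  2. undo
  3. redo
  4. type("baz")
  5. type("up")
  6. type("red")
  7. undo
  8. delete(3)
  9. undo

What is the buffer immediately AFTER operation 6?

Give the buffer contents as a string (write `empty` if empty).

Answer: barbazupred

Derivation:
After op 1 (type): buf='bar' undo_depth=1 redo_depth=0
After op 2 (undo): buf='(empty)' undo_depth=0 redo_depth=1
After op 3 (redo): buf='bar' undo_depth=1 redo_depth=0
After op 4 (type): buf='barbaz' undo_depth=2 redo_depth=0
After op 5 (type): buf='barbazup' undo_depth=3 redo_depth=0
After op 6 (type): buf='barbazupred' undo_depth=4 redo_depth=0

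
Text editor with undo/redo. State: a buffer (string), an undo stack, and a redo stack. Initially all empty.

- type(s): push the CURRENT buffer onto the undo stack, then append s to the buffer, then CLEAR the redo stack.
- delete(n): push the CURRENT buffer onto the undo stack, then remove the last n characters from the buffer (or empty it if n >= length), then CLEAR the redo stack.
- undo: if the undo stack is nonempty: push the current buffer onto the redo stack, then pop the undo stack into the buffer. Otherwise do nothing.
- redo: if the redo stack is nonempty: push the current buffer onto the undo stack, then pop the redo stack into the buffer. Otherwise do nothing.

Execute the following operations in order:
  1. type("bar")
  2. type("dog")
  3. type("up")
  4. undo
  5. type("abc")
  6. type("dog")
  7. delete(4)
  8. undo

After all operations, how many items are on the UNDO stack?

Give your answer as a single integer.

After op 1 (type): buf='bar' undo_depth=1 redo_depth=0
After op 2 (type): buf='bardog' undo_depth=2 redo_depth=0
After op 3 (type): buf='bardogup' undo_depth=3 redo_depth=0
After op 4 (undo): buf='bardog' undo_depth=2 redo_depth=1
After op 5 (type): buf='bardogabc' undo_depth=3 redo_depth=0
After op 6 (type): buf='bardogabcdog' undo_depth=4 redo_depth=0
After op 7 (delete): buf='bardogab' undo_depth=5 redo_depth=0
After op 8 (undo): buf='bardogabcdog' undo_depth=4 redo_depth=1

Answer: 4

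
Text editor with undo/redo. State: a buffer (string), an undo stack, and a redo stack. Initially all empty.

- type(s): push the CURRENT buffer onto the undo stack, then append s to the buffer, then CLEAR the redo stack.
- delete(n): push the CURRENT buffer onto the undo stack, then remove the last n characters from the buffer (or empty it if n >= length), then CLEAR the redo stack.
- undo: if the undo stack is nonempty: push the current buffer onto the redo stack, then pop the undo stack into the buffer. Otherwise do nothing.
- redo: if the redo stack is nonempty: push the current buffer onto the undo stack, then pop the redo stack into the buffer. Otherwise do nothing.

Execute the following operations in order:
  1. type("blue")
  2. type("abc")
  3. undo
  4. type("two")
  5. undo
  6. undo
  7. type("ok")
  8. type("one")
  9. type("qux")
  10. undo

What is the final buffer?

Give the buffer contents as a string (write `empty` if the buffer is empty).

After op 1 (type): buf='blue' undo_depth=1 redo_depth=0
After op 2 (type): buf='blueabc' undo_depth=2 redo_depth=0
After op 3 (undo): buf='blue' undo_depth=1 redo_depth=1
After op 4 (type): buf='bluetwo' undo_depth=2 redo_depth=0
After op 5 (undo): buf='blue' undo_depth=1 redo_depth=1
After op 6 (undo): buf='(empty)' undo_depth=0 redo_depth=2
After op 7 (type): buf='ok' undo_depth=1 redo_depth=0
After op 8 (type): buf='okone' undo_depth=2 redo_depth=0
After op 9 (type): buf='okonequx' undo_depth=3 redo_depth=0
After op 10 (undo): buf='okone' undo_depth=2 redo_depth=1

Answer: okone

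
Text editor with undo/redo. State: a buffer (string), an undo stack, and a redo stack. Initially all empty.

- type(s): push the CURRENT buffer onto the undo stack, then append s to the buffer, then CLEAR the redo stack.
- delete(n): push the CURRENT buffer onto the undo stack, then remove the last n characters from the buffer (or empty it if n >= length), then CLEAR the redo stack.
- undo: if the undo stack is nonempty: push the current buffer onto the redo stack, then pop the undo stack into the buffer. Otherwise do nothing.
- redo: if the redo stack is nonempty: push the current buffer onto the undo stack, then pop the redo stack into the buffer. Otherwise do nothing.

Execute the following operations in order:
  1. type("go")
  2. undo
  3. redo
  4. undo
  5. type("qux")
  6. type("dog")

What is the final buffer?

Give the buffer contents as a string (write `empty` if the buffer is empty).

After op 1 (type): buf='go' undo_depth=1 redo_depth=0
After op 2 (undo): buf='(empty)' undo_depth=0 redo_depth=1
After op 3 (redo): buf='go' undo_depth=1 redo_depth=0
After op 4 (undo): buf='(empty)' undo_depth=0 redo_depth=1
After op 5 (type): buf='qux' undo_depth=1 redo_depth=0
After op 6 (type): buf='quxdog' undo_depth=2 redo_depth=0

Answer: quxdog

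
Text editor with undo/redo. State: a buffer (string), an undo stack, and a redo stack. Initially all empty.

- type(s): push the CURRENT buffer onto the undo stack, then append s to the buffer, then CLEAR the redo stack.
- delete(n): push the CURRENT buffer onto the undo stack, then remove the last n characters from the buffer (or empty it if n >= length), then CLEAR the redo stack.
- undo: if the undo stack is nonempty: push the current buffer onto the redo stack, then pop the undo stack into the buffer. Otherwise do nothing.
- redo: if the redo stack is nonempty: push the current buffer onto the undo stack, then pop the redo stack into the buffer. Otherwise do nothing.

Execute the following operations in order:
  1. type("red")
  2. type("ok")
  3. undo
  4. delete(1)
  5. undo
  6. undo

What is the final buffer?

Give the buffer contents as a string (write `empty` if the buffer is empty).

After op 1 (type): buf='red' undo_depth=1 redo_depth=0
After op 2 (type): buf='redok' undo_depth=2 redo_depth=0
After op 3 (undo): buf='red' undo_depth=1 redo_depth=1
After op 4 (delete): buf='re' undo_depth=2 redo_depth=0
After op 5 (undo): buf='red' undo_depth=1 redo_depth=1
After op 6 (undo): buf='(empty)' undo_depth=0 redo_depth=2

Answer: empty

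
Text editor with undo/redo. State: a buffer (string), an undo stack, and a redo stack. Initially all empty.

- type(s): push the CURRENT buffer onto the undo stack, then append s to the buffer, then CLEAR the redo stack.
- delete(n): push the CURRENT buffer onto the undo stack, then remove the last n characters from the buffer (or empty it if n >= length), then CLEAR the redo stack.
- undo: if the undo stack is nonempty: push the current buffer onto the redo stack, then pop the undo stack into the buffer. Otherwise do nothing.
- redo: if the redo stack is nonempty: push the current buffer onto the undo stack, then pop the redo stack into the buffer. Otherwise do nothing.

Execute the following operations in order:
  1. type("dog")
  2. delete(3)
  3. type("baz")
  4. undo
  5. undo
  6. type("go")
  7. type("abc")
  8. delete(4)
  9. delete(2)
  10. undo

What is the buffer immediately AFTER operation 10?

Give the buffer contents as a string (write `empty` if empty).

After op 1 (type): buf='dog' undo_depth=1 redo_depth=0
After op 2 (delete): buf='(empty)' undo_depth=2 redo_depth=0
After op 3 (type): buf='baz' undo_depth=3 redo_depth=0
After op 4 (undo): buf='(empty)' undo_depth=2 redo_depth=1
After op 5 (undo): buf='dog' undo_depth=1 redo_depth=2
After op 6 (type): buf='doggo' undo_depth=2 redo_depth=0
After op 7 (type): buf='doggoabc' undo_depth=3 redo_depth=0
After op 8 (delete): buf='dogg' undo_depth=4 redo_depth=0
After op 9 (delete): buf='do' undo_depth=5 redo_depth=0
After op 10 (undo): buf='dogg' undo_depth=4 redo_depth=1

Answer: dogg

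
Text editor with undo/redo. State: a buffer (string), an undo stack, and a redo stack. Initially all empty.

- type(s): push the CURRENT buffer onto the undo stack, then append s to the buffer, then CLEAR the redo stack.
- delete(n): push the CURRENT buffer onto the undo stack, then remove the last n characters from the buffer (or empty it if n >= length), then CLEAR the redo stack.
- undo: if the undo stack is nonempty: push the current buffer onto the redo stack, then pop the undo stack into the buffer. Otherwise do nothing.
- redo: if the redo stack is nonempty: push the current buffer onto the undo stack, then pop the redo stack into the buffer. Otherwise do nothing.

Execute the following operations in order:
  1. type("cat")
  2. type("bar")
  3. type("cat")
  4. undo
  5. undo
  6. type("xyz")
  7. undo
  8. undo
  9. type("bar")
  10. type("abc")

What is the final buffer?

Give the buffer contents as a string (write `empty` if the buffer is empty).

Answer: barabc

Derivation:
After op 1 (type): buf='cat' undo_depth=1 redo_depth=0
After op 2 (type): buf='catbar' undo_depth=2 redo_depth=0
After op 3 (type): buf='catbarcat' undo_depth=3 redo_depth=0
After op 4 (undo): buf='catbar' undo_depth=2 redo_depth=1
After op 5 (undo): buf='cat' undo_depth=1 redo_depth=2
After op 6 (type): buf='catxyz' undo_depth=2 redo_depth=0
After op 7 (undo): buf='cat' undo_depth=1 redo_depth=1
After op 8 (undo): buf='(empty)' undo_depth=0 redo_depth=2
After op 9 (type): buf='bar' undo_depth=1 redo_depth=0
After op 10 (type): buf='barabc' undo_depth=2 redo_depth=0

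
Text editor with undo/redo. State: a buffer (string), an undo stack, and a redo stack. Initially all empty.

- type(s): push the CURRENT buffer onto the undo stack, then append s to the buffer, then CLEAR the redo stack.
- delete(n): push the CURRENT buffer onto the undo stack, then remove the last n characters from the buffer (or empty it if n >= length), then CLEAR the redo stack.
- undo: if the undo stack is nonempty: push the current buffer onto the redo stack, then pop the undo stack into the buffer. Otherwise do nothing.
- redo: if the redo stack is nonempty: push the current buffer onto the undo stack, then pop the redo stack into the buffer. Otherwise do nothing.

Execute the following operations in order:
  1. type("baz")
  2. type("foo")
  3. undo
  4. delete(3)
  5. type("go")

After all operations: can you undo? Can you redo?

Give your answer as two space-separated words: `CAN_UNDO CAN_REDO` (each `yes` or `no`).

Answer: yes no

Derivation:
After op 1 (type): buf='baz' undo_depth=1 redo_depth=0
After op 2 (type): buf='bazfoo' undo_depth=2 redo_depth=0
After op 3 (undo): buf='baz' undo_depth=1 redo_depth=1
After op 4 (delete): buf='(empty)' undo_depth=2 redo_depth=0
After op 5 (type): buf='go' undo_depth=3 redo_depth=0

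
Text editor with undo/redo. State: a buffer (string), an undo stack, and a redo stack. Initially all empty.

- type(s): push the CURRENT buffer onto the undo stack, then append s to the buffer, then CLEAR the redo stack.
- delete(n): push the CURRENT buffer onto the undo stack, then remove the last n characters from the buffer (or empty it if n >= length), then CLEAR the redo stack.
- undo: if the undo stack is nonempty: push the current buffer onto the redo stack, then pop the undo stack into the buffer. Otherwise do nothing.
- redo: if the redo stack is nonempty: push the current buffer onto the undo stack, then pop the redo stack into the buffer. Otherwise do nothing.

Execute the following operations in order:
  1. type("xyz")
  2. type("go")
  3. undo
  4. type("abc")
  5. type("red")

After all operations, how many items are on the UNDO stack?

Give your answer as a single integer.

After op 1 (type): buf='xyz' undo_depth=1 redo_depth=0
After op 2 (type): buf='xyzgo' undo_depth=2 redo_depth=0
After op 3 (undo): buf='xyz' undo_depth=1 redo_depth=1
After op 4 (type): buf='xyzabc' undo_depth=2 redo_depth=0
After op 5 (type): buf='xyzabcred' undo_depth=3 redo_depth=0

Answer: 3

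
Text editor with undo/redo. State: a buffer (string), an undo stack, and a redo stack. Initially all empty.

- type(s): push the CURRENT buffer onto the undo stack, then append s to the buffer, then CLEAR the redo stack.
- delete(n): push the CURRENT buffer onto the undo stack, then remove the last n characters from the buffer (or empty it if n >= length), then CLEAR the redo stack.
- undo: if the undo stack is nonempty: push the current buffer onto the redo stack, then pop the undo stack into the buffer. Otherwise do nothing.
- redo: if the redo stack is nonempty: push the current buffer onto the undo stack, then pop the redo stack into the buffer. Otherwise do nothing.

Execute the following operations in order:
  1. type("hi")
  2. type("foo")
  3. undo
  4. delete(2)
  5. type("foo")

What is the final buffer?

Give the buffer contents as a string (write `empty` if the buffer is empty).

After op 1 (type): buf='hi' undo_depth=1 redo_depth=0
After op 2 (type): buf='hifoo' undo_depth=2 redo_depth=0
After op 3 (undo): buf='hi' undo_depth=1 redo_depth=1
After op 4 (delete): buf='(empty)' undo_depth=2 redo_depth=0
After op 5 (type): buf='foo' undo_depth=3 redo_depth=0

Answer: foo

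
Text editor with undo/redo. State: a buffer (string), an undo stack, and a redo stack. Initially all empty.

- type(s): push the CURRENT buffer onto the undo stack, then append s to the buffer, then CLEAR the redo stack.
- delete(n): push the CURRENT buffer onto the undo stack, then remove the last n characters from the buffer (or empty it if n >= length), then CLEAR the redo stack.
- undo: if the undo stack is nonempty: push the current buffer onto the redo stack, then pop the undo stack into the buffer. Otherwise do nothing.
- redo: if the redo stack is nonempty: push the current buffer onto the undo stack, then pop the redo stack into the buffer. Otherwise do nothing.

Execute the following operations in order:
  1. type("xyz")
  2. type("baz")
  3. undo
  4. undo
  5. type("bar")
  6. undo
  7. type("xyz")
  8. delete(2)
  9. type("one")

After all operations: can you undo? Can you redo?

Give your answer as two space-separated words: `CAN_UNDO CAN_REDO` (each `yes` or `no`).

After op 1 (type): buf='xyz' undo_depth=1 redo_depth=0
After op 2 (type): buf='xyzbaz' undo_depth=2 redo_depth=0
After op 3 (undo): buf='xyz' undo_depth=1 redo_depth=1
After op 4 (undo): buf='(empty)' undo_depth=0 redo_depth=2
After op 5 (type): buf='bar' undo_depth=1 redo_depth=0
After op 6 (undo): buf='(empty)' undo_depth=0 redo_depth=1
After op 7 (type): buf='xyz' undo_depth=1 redo_depth=0
After op 8 (delete): buf='x' undo_depth=2 redo_depth=0
After op 9 (type): buf='xone' undo_depth=3 redo_depth=0

Answer: yes no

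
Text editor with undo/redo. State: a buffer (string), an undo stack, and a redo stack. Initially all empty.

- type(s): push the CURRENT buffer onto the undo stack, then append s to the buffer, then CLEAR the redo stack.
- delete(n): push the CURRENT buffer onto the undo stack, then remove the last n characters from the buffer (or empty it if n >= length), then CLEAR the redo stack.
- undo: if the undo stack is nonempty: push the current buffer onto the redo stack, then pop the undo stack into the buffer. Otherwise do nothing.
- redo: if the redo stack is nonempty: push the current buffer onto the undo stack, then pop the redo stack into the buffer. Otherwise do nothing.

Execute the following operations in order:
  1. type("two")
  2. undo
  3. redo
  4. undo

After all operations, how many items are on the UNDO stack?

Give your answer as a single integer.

Answer: 0

Derivation:
After op 1 (type): buf='two' undo_depth=1 redo_depth=0
After op 2 (undo): buf='(empty)' undo_depth=0 redo_depth=1
After op 3 (redo): buf='two' undo_depth=1 redo_depth=0
After op 4 (undo): buf='(empty)' undo_depth=0 redo_depth=1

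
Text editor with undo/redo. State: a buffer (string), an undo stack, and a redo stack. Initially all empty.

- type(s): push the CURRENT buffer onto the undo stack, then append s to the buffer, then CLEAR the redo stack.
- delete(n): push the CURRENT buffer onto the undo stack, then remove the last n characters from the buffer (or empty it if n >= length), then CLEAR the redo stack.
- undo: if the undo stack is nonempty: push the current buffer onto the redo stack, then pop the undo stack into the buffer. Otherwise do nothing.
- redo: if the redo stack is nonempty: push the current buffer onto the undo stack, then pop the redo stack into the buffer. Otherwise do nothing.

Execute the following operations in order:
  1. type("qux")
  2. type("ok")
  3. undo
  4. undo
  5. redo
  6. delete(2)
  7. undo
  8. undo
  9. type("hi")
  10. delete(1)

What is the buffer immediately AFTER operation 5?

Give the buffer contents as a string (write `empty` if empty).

After op 1 (type): buf='qux' undo_depth=1 redo_depth=0
After op 2 (type): buf='quxok' undo_depth=2 redo_depth=0
After op 3 (undo): buf='qux' undo_depth=1 redo_depth=1
After op 4 (undo): buf='(empty)' undo_depth=0 redo_depth=2
After op 5 (redo): buf='qux' undo_depth=1 redo_depth=1

Answer: qux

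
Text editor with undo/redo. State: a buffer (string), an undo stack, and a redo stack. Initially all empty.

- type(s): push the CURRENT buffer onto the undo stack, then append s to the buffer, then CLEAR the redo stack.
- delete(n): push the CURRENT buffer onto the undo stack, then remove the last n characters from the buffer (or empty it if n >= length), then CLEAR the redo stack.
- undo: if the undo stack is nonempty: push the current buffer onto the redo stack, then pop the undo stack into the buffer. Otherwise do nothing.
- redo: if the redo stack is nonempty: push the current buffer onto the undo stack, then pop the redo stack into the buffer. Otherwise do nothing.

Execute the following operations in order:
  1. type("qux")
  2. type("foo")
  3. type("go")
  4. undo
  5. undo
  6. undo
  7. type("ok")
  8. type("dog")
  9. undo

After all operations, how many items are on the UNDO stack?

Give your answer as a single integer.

Answer: 1

Derivation:
After op 1 (type): buf='qux' undo_depth=1 redo_depth=0
After op 2 (type): buf='quxfoo' undo_depth=2 redo_depth=0
After op 3 (type): buf='quxfoogo' undo_depth=3 redo_depth=0
After op 4 (undo): buf='quxfoo' undo_depth=2 redo_depth=1
After op 5 (undo): buf='qux' undo_depth=1 redo_depth=2
After op 6 (undo): buf='(empty)' undo_depth=0 redo_depth=3
After op 7 (type): buf='ok' undo_depth=1 redo_depth=0
After op 8 (type): buf='okdog' undo_depth=2 redo_depth=0
After op 9 (undo): buf='ok' undo_depth=1 redo_depth=1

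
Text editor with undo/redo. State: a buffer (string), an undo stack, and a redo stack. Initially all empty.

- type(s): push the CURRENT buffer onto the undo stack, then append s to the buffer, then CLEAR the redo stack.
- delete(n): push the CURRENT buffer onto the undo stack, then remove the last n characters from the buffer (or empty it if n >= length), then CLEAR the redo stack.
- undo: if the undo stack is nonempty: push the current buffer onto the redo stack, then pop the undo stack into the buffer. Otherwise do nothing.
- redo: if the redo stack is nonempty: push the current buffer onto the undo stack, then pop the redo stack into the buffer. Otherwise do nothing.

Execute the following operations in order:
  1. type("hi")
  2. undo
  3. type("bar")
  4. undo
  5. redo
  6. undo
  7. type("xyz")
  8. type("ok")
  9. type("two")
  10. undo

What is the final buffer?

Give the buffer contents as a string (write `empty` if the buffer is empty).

After op 1 (type): buf='hi' undo_depth=1 redo_depth=0
After op 2 (undo): buf='(empty)' undo_depth=0 redo_depth=1
After op 3 (type): buf='bar' undo_depth=1 redo_depth=0
After op 4 (undo): buf='(empty)' undo_depth=0 redo_depth=1
After op 5 (redo): buf='bar' undo_depth=1 redo_depth=0
After op 6 (undo): buf='(empty)' undo_depth=0 redo_depth=1
After op 7 (type): buf='xyz' undo_depth=1 redo_depth=0
After op 8 (type): buf='xyzok' undo_depth=2 redo_depth=0
After op 9 (type): buf='xyzoktwo' undo_depth=3 redo_depth=0
After op 10 (undo): buf='xyzok' undo_depth=2 redo_depth=1

Answer: xyzok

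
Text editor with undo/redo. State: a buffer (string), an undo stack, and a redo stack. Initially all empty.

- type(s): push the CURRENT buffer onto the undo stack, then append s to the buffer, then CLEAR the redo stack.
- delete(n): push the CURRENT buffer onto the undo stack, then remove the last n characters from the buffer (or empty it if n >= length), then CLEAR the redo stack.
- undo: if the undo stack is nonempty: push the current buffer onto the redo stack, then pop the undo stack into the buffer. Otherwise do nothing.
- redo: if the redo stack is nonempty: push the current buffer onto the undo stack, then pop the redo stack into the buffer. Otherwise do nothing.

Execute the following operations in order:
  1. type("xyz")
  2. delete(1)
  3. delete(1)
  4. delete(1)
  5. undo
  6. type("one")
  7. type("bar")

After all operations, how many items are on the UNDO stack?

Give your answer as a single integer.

After op 1 (type): buf='xyz' undo_depth=1 redo_depth=0
After op 2 (delete): buf='xy' undo_depth=2 redo_depth=0
After op 3 (delete): buf='x' undo_depth=3 redo_depth=0
After op 4 (delete): buf='(empty)' undo_depth=4 redo_depth=0
After op 5 (undo): buf='x' undo_depth=3 redo_depth=1
After op 6 (type): buf='xone' undo_depth=4 redo_depth=0
After op 7 (type): buf='xonebar' undo_depth=5 redo_depth=0

Answer: 5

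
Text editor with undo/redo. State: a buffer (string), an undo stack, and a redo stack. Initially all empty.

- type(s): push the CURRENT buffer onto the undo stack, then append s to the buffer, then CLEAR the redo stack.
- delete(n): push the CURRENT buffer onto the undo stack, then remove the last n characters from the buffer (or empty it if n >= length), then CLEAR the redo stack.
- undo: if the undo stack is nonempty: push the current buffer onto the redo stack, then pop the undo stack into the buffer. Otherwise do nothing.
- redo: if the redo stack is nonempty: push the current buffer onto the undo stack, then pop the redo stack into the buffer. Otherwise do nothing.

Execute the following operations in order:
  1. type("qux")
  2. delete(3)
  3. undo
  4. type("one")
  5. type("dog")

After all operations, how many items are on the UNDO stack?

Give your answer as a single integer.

Answer: 3

Derivation:
After op 1 (type): buf='qux' undo_depth=1 redo_depth=0
After op 2 (delete): buf='(empty)' undo_depth=2 redo_depth=0
After op 3 (undo): buf='qux' undo_depth=1 redo_depth=1
After op 4 (type): buf='quxone' undo_depth=2 redo_depth=0
After op 5 (type): buf='quxonedog' undo_depth=3 redo_depth=0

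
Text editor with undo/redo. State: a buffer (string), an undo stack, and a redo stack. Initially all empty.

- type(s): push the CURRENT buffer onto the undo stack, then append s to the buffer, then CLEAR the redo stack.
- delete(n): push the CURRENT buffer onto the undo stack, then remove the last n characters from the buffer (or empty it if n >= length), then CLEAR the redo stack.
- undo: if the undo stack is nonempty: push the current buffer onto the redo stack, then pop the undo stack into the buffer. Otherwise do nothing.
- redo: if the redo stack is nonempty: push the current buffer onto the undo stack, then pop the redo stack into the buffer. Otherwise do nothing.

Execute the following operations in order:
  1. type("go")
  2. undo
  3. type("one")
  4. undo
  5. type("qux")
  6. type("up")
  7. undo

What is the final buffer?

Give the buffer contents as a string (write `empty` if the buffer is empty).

After op 1 (type): buf='go' undo_depth=1 redo_depth=0
After op 2 (undo): buf='(empty)' undo_depth=0 redo_depth=1
After op 3 (type): buf='one' undo_depth=1 redo_depth=0
After op 4 (undo): buf='(empty)' undo_depth=0 redo_depth=1
After op 5 (type): buf='qux' undo_depth=1 redo_depth=0
After op 6 (type): buf='quxup' undo_depth=2 redo_depth=0
After op 7 (undo): buf='qux' undo_depth=1 redo_depth=1

Answer: qux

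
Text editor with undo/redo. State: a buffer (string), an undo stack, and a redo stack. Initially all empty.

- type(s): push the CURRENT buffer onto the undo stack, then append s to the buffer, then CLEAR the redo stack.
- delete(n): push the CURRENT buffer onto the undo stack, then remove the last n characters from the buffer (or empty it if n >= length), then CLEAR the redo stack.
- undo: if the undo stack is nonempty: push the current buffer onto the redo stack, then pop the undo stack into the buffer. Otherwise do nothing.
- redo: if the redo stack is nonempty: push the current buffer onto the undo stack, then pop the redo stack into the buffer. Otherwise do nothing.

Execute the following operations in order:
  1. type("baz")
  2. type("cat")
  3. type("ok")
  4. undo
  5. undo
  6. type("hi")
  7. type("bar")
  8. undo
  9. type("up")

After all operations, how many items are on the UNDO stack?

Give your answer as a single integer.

After op 1 (type): buf='baz' undo_depth=1 redo_depth=0
After op 2 (type): buf='bazcat' undo_depth=2 redo_depth=0
After op 3 (type): buf='bazcatok' undo_depth=3 redo_depth=0
After op 4 (undo): buf='bazcat' undo_depth=2 redo_depth=1
After op 5 (undo): buf='baz' undo_depth=1 redo_depth=2
After op 6 (type): buf='bazhi' undo_depth=2 redo_depth=0
After op 7 (type): buf='bazhibar' undo_depth=3 redo_depth=0
After op 8 (undo): buf='bazhi' undo_depth=2 redo_depth=1
After op 9 (type): buf='bazhiup' undo_depth=3 redo_depth=0

Answer: 3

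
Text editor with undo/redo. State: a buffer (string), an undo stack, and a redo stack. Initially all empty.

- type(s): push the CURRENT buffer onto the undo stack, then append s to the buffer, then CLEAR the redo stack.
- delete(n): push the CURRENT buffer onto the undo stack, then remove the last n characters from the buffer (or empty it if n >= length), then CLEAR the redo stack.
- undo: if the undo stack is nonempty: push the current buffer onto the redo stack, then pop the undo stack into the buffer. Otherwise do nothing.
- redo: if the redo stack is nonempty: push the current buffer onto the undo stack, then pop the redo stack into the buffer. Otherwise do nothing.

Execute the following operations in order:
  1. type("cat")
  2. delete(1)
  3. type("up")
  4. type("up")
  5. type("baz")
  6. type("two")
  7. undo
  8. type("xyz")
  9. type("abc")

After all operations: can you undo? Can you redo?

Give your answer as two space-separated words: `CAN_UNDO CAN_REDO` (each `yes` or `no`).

After op 1 (type): buf='cat' undo_depth=1 redo_depth=0
After op 2 (delete): buf='ca' undo_depth=2 redo_depth=0
After op 3 (type): buf='caup' undo_depth=3 redo_depth=0
After op 4 (type): buf='caupup' undo_depth=4 redo_depth=0
After op 5 (type): buf='caupupbaz' undo_depth=5 redo_depth=0
After op 6 (type): buf='caupupbaztwo' undo_depth=6 redo_depth=0
After op 7 (undo): buf='caupupbaz' undo_depth=5 redo_depth=1
After op 8 (type): buf='caupupbazxyz' undo_depth=6 redo_depth=0
After op 9 (type): buf='caupupbazxyzabc' undo_depth=7 redo_depth=0

Answer: yes no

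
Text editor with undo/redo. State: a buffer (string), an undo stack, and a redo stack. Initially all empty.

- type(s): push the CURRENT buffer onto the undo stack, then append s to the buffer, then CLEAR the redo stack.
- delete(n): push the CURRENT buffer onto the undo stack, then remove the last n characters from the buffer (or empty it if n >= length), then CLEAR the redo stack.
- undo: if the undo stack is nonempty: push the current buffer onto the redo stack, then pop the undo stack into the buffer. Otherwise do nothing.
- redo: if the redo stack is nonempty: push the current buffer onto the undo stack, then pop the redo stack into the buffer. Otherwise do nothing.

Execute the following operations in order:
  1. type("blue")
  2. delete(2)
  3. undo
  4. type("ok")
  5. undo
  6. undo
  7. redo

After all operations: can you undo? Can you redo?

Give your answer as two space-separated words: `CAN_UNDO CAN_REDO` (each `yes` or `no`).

Answer: yes yes

Derivation:
After op 1 (type): buf='blue' undo_depth=1 redo_depth=0
After op 2 (delete): buf='bl' undo_depth=2 redo_depth=0
After op 3 (undo): buf='blue' undo_depth=1 redo_depth=1
After op 4 (type): buf='blueok' undo_depth=2 redo_depth=0
After op 5 (undo): buf='blue' undo_depth=1 redo_depth=1
After op 6 (undo): buf='(empty)' undo_depth=0 redo_depth=2
After op 7 (redo): buf='blue' undo_depth=1 redo_depth=1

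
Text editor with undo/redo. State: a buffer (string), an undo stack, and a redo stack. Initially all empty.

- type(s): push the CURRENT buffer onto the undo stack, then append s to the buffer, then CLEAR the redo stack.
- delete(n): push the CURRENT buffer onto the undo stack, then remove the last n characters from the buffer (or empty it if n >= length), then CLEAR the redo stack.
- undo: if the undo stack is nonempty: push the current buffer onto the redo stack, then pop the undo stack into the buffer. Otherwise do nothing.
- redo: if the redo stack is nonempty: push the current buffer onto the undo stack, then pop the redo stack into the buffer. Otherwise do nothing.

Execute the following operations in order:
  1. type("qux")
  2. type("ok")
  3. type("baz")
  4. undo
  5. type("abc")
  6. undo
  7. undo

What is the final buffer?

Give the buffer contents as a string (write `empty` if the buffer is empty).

Answer: qux

Derivation:
After op 1 (type): buf='qux' undo_depth=1 redo_depth=0
After op 2 (type): buf='quxok' undo_depth=2 redo_depth=0
After op 3 (type): buf='quxokbaz' undo_depth=3 redo_depth=0
After op 4 (undo): buf='quxok' undo_depth=2 redo_depth=1
After op 5 (type): buf='quxokabc' undo_depth=3 redo_depth=0
After op 6 (undo): buf='quxok' undo_depth=2 redo_depth=1
After op 7 (undo): buf='qux' undo_depth=1 redo_depth=2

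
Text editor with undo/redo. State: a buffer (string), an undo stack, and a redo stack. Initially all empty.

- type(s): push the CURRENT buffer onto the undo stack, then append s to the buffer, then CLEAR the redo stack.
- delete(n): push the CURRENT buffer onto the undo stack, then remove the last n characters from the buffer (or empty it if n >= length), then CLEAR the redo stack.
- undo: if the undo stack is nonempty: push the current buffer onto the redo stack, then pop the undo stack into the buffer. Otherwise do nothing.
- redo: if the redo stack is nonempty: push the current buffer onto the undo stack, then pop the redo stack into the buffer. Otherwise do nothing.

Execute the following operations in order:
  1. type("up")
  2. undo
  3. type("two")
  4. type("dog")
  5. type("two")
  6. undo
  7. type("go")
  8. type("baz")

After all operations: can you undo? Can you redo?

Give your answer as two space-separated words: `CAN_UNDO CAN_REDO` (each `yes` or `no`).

Answer: yes no

Derivation:
After op 1 (type): buf='up' undo_depth=1 redo_depth=0
After op 2 (undo): buf='(empty)' undo_depth=0 redo_depth=1
After op 3 (type): buf='two' undo_depth=1 redo_depth=0
After op 4 (type): buf='twodog' undo_depth=2 redo_depth=0
After op 5 (type): buf='twodogtwo' undo_depth=3 redo_depth=0
After op 6 (undo): buf='twodog' undo_depth=2 redo_depth=1
After op 7 (type): buf='twodoggo' undo_depth=3 redo_depth=0
After op 8 (type): buf='twodoggobaz' undo_depth=4 redo_depth=0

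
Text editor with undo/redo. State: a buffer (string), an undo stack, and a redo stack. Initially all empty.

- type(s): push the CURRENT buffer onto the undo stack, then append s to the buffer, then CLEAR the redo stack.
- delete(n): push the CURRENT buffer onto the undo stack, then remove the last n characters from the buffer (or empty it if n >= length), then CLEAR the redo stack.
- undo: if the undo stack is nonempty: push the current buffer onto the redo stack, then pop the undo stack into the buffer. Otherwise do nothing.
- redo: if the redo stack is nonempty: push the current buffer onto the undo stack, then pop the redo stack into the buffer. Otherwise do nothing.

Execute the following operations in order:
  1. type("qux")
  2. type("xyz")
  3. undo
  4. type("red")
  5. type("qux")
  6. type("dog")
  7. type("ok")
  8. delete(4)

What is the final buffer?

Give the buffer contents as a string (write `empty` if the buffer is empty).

Answer: quxredquxd

Derivation:
After op 1 (type): buf='qux' undo_depth=1 redo_depth=0
After op 2 (type): buf='quxxyz' undo_depth=2 redo_depth=0
After op 3 (undo): buf='qux' undo_depth=1 redo_depth=1
After op 4 (type): buf='quxred' undo_depth=2 redo_depth=0
After op 5 (type): buf='quxredqux' undo_depth=3 redo_depth=0
After op 6 (type): buf='quxredquxdog' undo_depth=4 redo_depth=0
After op 7 (type): buf='quxredquxdogok' undo_depth=5 redo_depth=0
After op 8 (delete): buf='quxredquxd' undo_depth=6 redo_depth=0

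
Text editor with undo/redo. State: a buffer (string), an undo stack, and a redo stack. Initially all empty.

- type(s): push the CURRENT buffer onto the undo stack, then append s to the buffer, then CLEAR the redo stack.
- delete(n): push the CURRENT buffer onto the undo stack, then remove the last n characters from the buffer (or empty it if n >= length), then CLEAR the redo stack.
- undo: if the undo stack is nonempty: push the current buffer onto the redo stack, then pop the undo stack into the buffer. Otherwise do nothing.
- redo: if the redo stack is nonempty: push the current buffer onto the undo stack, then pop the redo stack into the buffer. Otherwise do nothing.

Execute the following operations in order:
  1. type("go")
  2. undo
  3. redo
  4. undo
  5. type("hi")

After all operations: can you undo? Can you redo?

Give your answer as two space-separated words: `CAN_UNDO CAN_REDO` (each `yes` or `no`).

Answer: yes no

Derivation:
After op 1 (type): buf='go' undo_depth=1 redo_depth=0
After op 2 (undo): buf='(empty)' undo_depth=0 redo_depth=1
After op 3 (redo): buf='go' undo_depth=1 redo_depth=0
After op 4 (undo): buf='(empty)' undo_depth=0 redo_depth=1
After op 5 (type): buf='hi' undo_depth=1 redo_depth=0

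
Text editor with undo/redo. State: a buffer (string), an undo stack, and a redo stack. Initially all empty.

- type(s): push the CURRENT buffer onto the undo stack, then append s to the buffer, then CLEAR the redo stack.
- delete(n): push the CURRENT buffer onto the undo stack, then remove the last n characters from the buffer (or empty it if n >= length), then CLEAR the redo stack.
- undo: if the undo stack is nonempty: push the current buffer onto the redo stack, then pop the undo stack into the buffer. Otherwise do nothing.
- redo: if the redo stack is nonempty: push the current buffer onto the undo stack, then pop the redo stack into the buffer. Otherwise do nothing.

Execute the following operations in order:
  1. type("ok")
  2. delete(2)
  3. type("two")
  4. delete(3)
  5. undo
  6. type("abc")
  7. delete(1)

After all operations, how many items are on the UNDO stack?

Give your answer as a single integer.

After op 1 (type): buf='ok' undo_depth=1 redo_depth=0
After op 2 (delete): buf='(empty)' undo_depth=2 redo_depth=0
After op 3 (type): buf='two' undo_depth=3 redo_depth=0
After op 4 (delete): buf='(empty)' undo_depth=4 redo_depth=0
After op 5 (undo): buf='two' undo_depth=3 redo_depth=1
After op 6 (type): buf='twoabc' undo_depth=4 redo_depth=0
After op 7 (delete): buf='twoab' undo_depth=5 redo_depth=0

Answer: 5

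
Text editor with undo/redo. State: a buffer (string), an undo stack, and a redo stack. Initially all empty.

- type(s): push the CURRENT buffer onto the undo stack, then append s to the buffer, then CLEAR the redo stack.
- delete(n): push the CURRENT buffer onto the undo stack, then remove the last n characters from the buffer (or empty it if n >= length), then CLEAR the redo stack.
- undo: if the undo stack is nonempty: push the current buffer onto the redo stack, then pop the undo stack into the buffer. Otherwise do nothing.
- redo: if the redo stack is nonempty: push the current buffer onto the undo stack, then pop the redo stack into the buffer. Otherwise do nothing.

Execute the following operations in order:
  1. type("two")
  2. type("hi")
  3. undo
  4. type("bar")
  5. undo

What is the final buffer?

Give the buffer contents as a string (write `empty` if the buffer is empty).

After op 1 (type): buf='two' undo_depth=1 redo_depth=0
After op 2 (type): buf='twohi' undo_depth=2 redo_depth=0
After op 3 (undo): buf='two' undo_depth=1 redo_depth=1
After op 4 (type): buf='twobar' undo_depth=2 redo_depth=0
After op 5 (undo): buf='two' undo_depth=1 redo_depth=1

Answer: two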